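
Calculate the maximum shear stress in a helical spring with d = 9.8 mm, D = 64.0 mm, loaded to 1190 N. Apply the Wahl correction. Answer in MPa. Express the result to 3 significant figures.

Spring index C = D/d = 64.0/9.8 = 6.5306
K_W = (4C−1)/(4C−4) + 0.615/C = 25.122/22.122 + 0.0942 = 1.2298
τ₀ = 8FD/(πd³) = 8·1190·64.0/(π·9.8³) = 609280/2956.8 = 206.06 MPa
τ_max = K·τ₀ = 1.2298 × 206.06 = 253.41 MPa

253 MPa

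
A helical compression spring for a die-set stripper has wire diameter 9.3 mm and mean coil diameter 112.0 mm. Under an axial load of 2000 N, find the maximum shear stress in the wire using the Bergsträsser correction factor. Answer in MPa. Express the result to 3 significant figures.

788 MPa

Spring index C = D/d = 112.0/9.3 = 12.0430
K_B = (4C+2)/(4C−3) = 50.172/45.172 = 1.1107
τ₀ = 8FD/(πd³) = 8·2000·112.0/(π·9.3³) = 1.792e+06/2527 = 709.15 MPa
τ_max = K·τ₀ = 1.1107 × 709.15 = 787.65 MPa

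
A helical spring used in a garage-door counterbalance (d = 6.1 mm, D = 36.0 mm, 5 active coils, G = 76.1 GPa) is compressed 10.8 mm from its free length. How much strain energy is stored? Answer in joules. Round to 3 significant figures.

k = Gd⁴/(8D³N_a) = (76.1×10³)(6.1⁴)/(8·36.0³·5) = 56.459 N/mm
U = ½kδ² = 0.5 × 56.459 × 10.8² = 3292.7 N·mm = 3.2927 J

3.29 J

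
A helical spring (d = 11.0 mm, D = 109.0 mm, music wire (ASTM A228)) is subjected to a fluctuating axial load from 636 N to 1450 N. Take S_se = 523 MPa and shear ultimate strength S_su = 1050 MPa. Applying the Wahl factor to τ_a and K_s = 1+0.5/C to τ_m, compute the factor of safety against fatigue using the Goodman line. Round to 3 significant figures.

2.48

C = D/d = 109.0/11.0 = 9.9091; K_W = (4C−1)/(4C−4)+0.615/C = 1.1462; K_s = 1+0.5/C = 1.0505
F_a = (F_max−F_min)/2 = 407 N; F_m = (F_max+F_min)/2 = 1043 N
τ_a = K_W·8F_aD/(πd³) = 1.1462 × 84.876 = 97.289 MPa
τ_m = K_s·8F_mD/(πd³) = 1.0505 × 217.51 = 228.48 MPa
Goodman: 1/n_f = τ_a/S_se + τ_m/S_su = 97.289/523 + 228.48/1050 = 0.18602 + 0.21760 = 0.40362
n_f = 1/0.40362 = 2.478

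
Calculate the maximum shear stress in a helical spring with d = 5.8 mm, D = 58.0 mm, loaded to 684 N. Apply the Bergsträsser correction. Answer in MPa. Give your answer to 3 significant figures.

Spring index C = D/d = 58.0/5.8 = 10.0000
K_B = (4C+2)/(4C−3) = 42.000/37.000 = 1.1351
τ₀ = 8FD/(πd³) = 8·684·58.0/(π·5.8³) = 317376/612.96 = 517.77 MPa
τ_max = K·τ₀ = 1.1351 × 517.77 = 587.74 MPa

588 MPa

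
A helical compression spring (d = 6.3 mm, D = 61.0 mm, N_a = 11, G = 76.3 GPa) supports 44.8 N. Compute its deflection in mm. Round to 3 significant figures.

7.44 mm

k = Gd⁴/(8D³N_a) = (76.3×10³)(6.3⁴)/(8·61.0³·11) = 6.0175 N/mm
δ = F/k = 44.8 / 6.0175 = 7.445 mm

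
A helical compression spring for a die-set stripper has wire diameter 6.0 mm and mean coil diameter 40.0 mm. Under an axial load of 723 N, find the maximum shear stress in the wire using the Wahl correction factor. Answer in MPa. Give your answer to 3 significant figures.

Spring index C = D/d = 40.0/6.0 = 6.6667
K_W = (4C−1)/(4C−4) + 0.615/C = 25.667/22.667 + 0.0922 = 1.2246
τ₀ = 8FD/(πd³) = 8·723·40.0/(π·6.0³) = 231360/678.58 = 340.95 MPa
τ_max = K·τ₀ = 1.2246 × 340.95 = 417.52 MPa

418 MPa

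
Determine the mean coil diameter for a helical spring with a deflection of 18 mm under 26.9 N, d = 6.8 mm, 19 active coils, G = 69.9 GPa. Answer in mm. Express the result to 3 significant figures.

87.0 mm

Required rate k = F/δ = 26.9/18 = 1.4944 N/mm
D = (Gd⁴/(8N_a·k))^(1/3) = (69.9×10³·6.8⁴/(8·19·1.4944))^(1/3)
  = (657945)^(1/3) = 86.9754 mm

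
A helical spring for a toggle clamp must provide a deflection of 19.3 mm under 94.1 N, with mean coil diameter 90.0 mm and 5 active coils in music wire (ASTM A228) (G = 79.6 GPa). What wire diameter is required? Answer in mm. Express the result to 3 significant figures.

Required rate k = F/δ = 94.1/19.3 = 4.8756 N/mm
d = (8D³N_a·k / G)^(1/4) = (8·90.0³·5·4.8756 / (79.6×10³))^0.25
  = (1786.1)^0.25 = 6.5009 mm

6.50 mm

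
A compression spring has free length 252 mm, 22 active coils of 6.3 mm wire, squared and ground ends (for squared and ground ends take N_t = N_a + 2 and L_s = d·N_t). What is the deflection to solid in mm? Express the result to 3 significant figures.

101 mm

N_t = 24; L_s = 6.3·24 = 151.2 mm
δ_solid = L₀ − L_s = 252 − 151.2 = 100.8 mm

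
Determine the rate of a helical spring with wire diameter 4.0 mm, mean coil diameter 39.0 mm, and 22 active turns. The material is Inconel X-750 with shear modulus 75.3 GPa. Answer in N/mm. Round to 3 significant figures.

k = Gd⁴/(8D³N_a) = (75.3×10³ × 4.0⁴) / (8 × 39.0³ × 22)
  = 1.92768e+07 / 1.04401e+07 = 1.8464 N/mm

1.85 N/mm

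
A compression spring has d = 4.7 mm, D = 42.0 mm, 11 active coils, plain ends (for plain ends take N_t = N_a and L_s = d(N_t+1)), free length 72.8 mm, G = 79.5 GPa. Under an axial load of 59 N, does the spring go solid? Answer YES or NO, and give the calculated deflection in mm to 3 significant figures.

k = Gd⁴/(8D³N_a) = (79.5×10³)(4.7⁴)/(8·42.0³·11) = 5.9502 N/mm
N_t = 11; L_s = 4.7·12 = 56.4 mm; δ_solid = L₀ − L_s = 72.8 − 56.4 = 16.4 mm
δ = F/k = 59/5.9502 = 9.9157 mm
δ < δ_solid → spring does not go solid

NO, δ = 9.92 mm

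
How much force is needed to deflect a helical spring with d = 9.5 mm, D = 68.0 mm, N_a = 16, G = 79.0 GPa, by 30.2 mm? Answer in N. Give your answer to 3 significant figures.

483 N

k = Gd⁴/(8D³N_a) = (79.0×10³)(9.5⁴)/(8·68.0³·16) = 15.988 N/mm
F = k·δ = 15.988 × 30.2 = 482.83 N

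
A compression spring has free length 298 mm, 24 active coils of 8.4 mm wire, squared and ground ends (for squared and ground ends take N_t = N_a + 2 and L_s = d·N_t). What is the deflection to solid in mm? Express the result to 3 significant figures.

79.6 mm

N_t = 26; L_s = 8.4·26 = 218.4 mm
δ_solid = L₀ − L_s = 298 − 218.4 = 79.6 mm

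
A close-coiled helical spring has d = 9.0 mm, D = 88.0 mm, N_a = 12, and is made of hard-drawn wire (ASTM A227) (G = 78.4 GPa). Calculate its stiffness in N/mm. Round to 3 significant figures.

7.86 N/mm

k = Gd⁴/(8D³N_a) = (78.4×10³ × 9.0⁴) / (8 × 88.0³ × 12)
  = 5.14382e+08 / 6.54213e+07 = 7.8626 N/mm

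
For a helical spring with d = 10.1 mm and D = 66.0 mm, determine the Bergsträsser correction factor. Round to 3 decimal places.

C = D/d = 66.0/10.1 = 6.5347
K_B = (4C+2)/(4C−3) = 28.139/23.139 = 1.2161

1.216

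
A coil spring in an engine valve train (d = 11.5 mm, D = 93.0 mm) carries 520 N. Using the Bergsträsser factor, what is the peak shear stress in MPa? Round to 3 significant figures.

Spring index C = D/d = 93.0/11.5 = 8.0870
K_B = (4C+2)/(4C−3) = 34.348/29.348 = 1.1704
τ₀ = 8FD/(πd³) = 8·520·93.0/(π·11.5³) = 386880/4778 = 80.972 MPa
τ_max = K·τ₀ = 1.1704 × 80.972 = 94.767 MPa

94.8 MPa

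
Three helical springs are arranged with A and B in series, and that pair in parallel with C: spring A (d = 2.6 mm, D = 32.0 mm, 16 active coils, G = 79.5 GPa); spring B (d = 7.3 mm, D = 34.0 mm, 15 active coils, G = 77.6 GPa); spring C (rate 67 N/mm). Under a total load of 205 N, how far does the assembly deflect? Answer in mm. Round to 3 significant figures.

3.02 mm

k_A = Gd⁴/(8D³N_a) = (79.5×10³)(2.6⁴)/(8·32.0³·16) = 0.86616 N/mm
k_B = Gd⁴/(8D³N_a) = (77.6×10³)(7.3⁴)/(8·34.0³·15) = 46.723 N/mm
Springs A,B series: k_AB = 1/(1/0.86616+1/46.723) = 0.8504 N/mm; parallel with C: k_eq = 0.8504+67 = 67.85 N/mm
δ = F/k_eq = 205/67.85 = 3.0214 mm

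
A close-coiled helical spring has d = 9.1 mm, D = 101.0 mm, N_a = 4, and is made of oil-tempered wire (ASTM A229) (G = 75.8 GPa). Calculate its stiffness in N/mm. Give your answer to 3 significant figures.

k = Gd⁴/(8D³N_a) = (75.8×10³ × 9.1⁴) / (8 × 101.0³ × 4)
  = 5.19798e+08 / 3.29696e+07 = 15.766 N/mm

15.8 N/mm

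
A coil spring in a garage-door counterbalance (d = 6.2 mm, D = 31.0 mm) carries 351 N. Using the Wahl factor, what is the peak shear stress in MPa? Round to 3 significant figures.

152 MPa

Spring index C = D/d = 31.0/6.2 = 5.0000
K_W = (4C−1)/(4C−4) + 0.615/C = 19.000/16.000 + 0.1230 = 1.3105
τ₀ = 8FD/(πd³) = 8·351·31.0/(π·6.2³) = 87048/748.73 = 116.26 MPa
τ_max = K·τ₀ = 1.3105 × 116.26 = 152.36 MPa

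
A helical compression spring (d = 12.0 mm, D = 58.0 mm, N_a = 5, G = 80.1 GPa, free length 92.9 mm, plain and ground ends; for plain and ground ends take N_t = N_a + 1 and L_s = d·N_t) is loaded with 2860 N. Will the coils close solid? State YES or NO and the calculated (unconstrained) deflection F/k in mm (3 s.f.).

NO, δ = 13.4 mm

k = Gd⁴/(8D³N_a) = (80.1×10³)(12.0⁴)/(8·58.0³·5) = 212.82 N/mm
N_t = 6; L_s = 12.0·6 = 72 mm; δ_solid = L₀ − L_s = 92.9 − 72 = 20.9 mm
δ = F/k = 2860/212.82 = 13.439 mm
δ < δ_solid → spring does not go solid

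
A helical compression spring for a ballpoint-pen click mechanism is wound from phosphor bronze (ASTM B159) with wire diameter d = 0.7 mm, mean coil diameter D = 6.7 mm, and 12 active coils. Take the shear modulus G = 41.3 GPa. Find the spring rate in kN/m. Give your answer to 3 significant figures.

k = Gd⁴/(8D³N_a) = (41.3×10³ × 0.7⁴) / (8 × 6.7³ × 12)
  = 9916.13 / 28873.2 = 0.34344 N/mm

0.343 kN/m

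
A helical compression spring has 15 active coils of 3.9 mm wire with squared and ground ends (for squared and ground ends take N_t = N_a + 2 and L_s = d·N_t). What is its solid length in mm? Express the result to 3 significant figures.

66.3 mm

squared and ground ends: N_t = N_a + 2 = 15 + 2 = 17
L_s = d·N_t = 3.9 × 17 = 66.3 mm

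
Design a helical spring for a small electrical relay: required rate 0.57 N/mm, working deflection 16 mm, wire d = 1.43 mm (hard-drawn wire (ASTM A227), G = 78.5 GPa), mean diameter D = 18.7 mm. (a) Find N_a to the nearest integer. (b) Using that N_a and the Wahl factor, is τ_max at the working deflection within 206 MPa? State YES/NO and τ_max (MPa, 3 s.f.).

(a) 11 coils; (b) YES, τ_max = 165 MPa

N_a = Gd⁴/(8D³k) = (78.5×10³)(1.43⁴)/(8·18.7³·0.57) = 11.01 → N_a = 11
Actual rate k = Gd⁴/(8D³·11) = 0.57044 N/mm
Working load F = kδ = 0.57044·16 = 9.127 N
C = 18.7/1.43 = 13.0769; K_W = (4C−1)/(4C−4)+0.615/C = 1.1091
τ_max = K_W·8FD/(πd³) = 1.1091·148.63 = 164.85 MPa
τ_max ≤ 206 MPa → acceptable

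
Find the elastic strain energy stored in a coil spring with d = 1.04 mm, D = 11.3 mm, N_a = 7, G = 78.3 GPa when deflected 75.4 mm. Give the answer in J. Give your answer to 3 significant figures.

3.22 J

k = Gd⁴/(8D³N_a) = (78.3×10³)(1.04⁴)/(8·11.3³·7) = 1.1336 N/mm
U = ½kδ² = 0.5 × 1.1336 × 75.4² = 3222.4 N·mm = 3.2224 J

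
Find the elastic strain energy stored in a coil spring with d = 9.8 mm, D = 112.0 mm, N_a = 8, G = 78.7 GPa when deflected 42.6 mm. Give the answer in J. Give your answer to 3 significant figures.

k = Gd⁴/(8D³N_a) = (78.7×10³)(9.8⁴)/(8·112.0³·8) = 8.0732 N/mm
U = ½kδ² = 0.5 × 8.0732 × 42.6² = 7325.4 N·mm = 7.3254 J

7.33 J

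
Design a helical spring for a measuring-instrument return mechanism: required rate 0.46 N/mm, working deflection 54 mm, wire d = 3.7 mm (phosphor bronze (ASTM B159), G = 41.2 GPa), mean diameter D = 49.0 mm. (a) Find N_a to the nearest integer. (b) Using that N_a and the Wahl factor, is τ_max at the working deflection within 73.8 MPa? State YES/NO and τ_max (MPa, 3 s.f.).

N_a = Gd⁴/(8D³k) = (41.2×10³)(3.7⁴)/(8·49.0³·0.46) = 17.83 → N_a = 18
Actual rate k = Gd⁴/(8D³·18) = 0.45578 N/mm
Working load F = kδ = 0.45578·54 = 24.612 N
C = 49.0/3.7 = 13.2432; K_W = (4C−1)/(4C−4)+0.615/C = 1.1077
τ_max = K_W·8FD/(πd³) = 1.1077·60.629 = 67.158 MPa
τ_max ≤ 73.8 MPa → acceptable

(a) 18 coils; (b) YES, τ_max = 67.2 MPa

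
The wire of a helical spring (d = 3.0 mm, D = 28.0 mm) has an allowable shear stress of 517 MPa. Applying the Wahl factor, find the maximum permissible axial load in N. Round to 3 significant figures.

C = D/d = 28.0/3.0 = 9.3333
K_W = (4C−1)/(4C−4) + 0.615/C = 36.333/33.333 + 0.0659 = 1.1559
τ_max = K·8FD/(πd³) → F_max = τ_allow·πd³/(8DK)
F_max = 517·π·3.0³/(8·28.0·1.1559) = 43853/258.92 = 169.37 N

169 N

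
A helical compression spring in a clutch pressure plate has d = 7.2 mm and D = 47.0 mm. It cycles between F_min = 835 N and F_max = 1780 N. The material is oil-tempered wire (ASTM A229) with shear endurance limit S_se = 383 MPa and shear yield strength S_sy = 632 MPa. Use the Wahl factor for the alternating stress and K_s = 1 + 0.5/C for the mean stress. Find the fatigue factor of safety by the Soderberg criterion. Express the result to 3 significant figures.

0.833

C = D/d = 47.0/7.2 = 6.5278; K_W = (4C−1)/(4C−4)+0.615/C = 1.2299; K_s = 1+0.5/C = 1.0766
F_a = (F_max−F_min)/2 = 472.5 N; F_m = (F_max+F_min)/2 = 1307.5 N
τ_a = K_W·8F_aD/(πd³) = 1.2299 × 151.51 = 186.34 MPa
τ_m = K_s·8F_mD/(πd³) = 1.0766 × 419.26 = 451.37 MPa
Soderberg: 1/n_f = τ_a/S_se + τ_m/S_sy = 186.34/383 + 451.37/632 = 0.48653 + 0.71420 = 1.2007
n_f = 1/1.2007 = 0.8328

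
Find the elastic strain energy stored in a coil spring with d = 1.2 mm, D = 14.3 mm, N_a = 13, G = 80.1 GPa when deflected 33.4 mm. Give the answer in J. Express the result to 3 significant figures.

0.305 J

k = Gd⁴/(8D³N_a) = (80.1×10³)(1.2⁴)/(8·14.3³·13) = 0.54616 N/mm
U = ½kδ² = 0.5 × 0.54616 × 33.4² = 304.63 N·mm = 0.30463 J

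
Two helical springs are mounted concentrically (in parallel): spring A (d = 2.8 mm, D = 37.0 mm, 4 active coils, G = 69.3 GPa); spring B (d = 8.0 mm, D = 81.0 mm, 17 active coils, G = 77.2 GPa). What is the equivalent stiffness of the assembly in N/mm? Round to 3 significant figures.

k_A = Gd⁴/(8D³N_a) = (69.3×10³)(2.8⁴)/(8·37.0³·4) = 2.6279 N/mm
k_B = Gd⁴/(8D³N_a) = (77.2×10³)(8.0⁴)/(8·81.0³·17) = 4.3751 N/mm
Parallel: k_eq = 2.6279 + 4.3751 = 7.003 N/mm

7.00 N/mm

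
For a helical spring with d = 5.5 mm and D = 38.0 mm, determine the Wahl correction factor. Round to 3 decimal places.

1.216

C = D/d = 38.0/5.5 = 6.9091
K_W = (4C−1)/(4C−4) + 0.615/C = 26.636/23.636 + 0.0890 = 1.2159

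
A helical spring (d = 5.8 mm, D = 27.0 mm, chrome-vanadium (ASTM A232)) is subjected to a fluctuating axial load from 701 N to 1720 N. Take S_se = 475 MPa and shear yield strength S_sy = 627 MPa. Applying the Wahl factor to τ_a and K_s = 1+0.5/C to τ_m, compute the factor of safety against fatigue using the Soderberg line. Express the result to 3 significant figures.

C = D/d = 27.0/5.8 = 4.6552; K_W = (4C−1)/(4C−4)+0.615/C = 1.3373; K_s = 1+0.5/C = 1.1074
F_a = (F_max−F_min)/2 = 509.5 N; F_m = (F_max+F_min)/2 = 1210.5 N
τ_a = K_W·8F_aD/(πd³) = 1.3373 × 179.54 = 240.1 MPa
τ_m = K_s·8F_mD/(πd³) = 1.1074 × 426.56 = 472.38 MPa
Soderberg: 1/n_f = τ_a/S_se + τ_m/S_sy = 240.1/475 + 472.38/627 = 0.50547 + 0.75340 = 1.2589
n_f = 1/1.2589 = 0.7944

0.794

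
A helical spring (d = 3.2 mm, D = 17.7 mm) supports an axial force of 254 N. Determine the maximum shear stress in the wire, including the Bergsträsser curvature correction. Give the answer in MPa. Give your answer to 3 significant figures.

441 MPa

Spring index C = D/d = 17.7/3.2 = 5.5312
K_B = (4C+2)/(4C−3) = 24.125/19.125 = 1.2614
τ₀ = 8FD/(πd³) = 8·254·17.7/(π·3.2³) = 35966.4/102.94 = 349.38 MPa
τ_max = K·τ₀ = 1.2614 × 349.38 = 440.72 MPa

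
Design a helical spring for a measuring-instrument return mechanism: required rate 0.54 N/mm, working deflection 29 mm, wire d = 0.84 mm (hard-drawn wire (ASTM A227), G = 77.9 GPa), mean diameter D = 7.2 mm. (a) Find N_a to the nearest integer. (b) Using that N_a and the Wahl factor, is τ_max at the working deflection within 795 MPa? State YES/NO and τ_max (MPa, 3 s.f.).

N_a = Gd⁴/(8D³k) = (77.9×10³)(0.84⁴)/(8·7.2³·0.54) = 24.05 → N_a = 24
Actual rate k = Gd⁴/(8D³·24) = 0.5412 N/mm
Working load F = kδ = 0.5412·29 = 15.695 N
C = 7.2/0.84 = 8.5714; K_W = (4C−1)/(4C−4)+0.615/C = 1.1708
τ_max = K_W·8FD/(πd³) = 1.1708·485.5 = 568.43 MPa
τ_max ≤ 795 MPa → acceptable

(a) 24 coils; (b) YES, τ_max = 568 MPa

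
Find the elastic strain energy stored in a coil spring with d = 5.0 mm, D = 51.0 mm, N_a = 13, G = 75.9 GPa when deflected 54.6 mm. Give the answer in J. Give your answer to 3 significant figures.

5.13 J

k = Gd⁴/(8D³N_a) = (75.9×10³)(5.0⁴)/(8·51.0³·13) = 3.4386 N/mm
U = ½kδ² = 0.5 × 3.4386 × 54.6² = 5125.5 N·mm = 5.1255 J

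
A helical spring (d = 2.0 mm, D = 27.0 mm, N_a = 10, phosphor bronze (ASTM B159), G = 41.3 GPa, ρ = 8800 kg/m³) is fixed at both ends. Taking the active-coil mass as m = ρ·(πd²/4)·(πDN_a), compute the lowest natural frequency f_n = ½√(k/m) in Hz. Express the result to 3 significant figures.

k = Gd⁴/(8D³N_a) = (41.3×10³)(2.0⁴)/(8·27.0³·10) = 0.41965 N/mm = 419.65 N/m
Wire length L = πDN_a = π·27.0·10 = 848.23 mm
m = ρ·(πd²/4)·L = 8800 × 3.1416×10⁻⁶ m² × 0.84823 m = 0.02345 kg
f_n = ½√(k/m) = 0.5·√(419.65/0.02345) = 0.5·√(17895) = 66.887 Hz

66.9 Hz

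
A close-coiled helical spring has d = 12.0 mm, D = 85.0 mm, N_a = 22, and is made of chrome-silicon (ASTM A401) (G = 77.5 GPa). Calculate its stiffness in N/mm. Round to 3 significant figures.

14.9 N/mm

k = Gd⁴/(8D³N_a) = (77.5×10³ × 12.0⁴) / (8 × 85.0³ × 22)
  = 1.60704e+09 / 1.08086e+08 = 14.868 N/mm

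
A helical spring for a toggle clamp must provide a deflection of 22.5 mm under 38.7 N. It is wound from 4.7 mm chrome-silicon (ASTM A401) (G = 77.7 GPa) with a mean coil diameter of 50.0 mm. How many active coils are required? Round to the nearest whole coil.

Required rate k = F/δ = 38.7/22.5 = 1.72 N/mm
N_a = Gd⁴/(8D³k) = (77.7×10³ × 4.7⁴)/(8 × 50.0³ × 1.72)
    = 3.79151e+07 / 1.72e+06 = 22.04 → 22 coils

22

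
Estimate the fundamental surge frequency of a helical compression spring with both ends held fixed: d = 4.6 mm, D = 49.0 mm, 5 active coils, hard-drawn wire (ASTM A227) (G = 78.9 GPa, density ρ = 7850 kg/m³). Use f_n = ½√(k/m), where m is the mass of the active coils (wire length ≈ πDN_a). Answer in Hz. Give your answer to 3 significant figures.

137 Hz

k = Gd⁴/(8D³N_a) = (78.9×10³)(4.6⁴)/(8·49.0³·5) = 7.5069 N/mm = 7506.9 N/m
Wire length L = πDN_a = π·49.0·5 = 769.69 mm
m = ρ·(πd²/4)·L = 7850 × 16.619×10⁻⁶ m² × 0.76969 m = 0.10041 kg
f_n = ½√(k/m) = 0.5·√(7506.9/0.10041) = 0.5·√(74760) = 136.71 Hz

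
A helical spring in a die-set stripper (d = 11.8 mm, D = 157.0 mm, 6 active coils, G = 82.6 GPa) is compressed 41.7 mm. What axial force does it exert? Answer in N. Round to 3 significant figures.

k = Gd⁴/(8D³N_a) = (82.6×10³)(11.8⁴)/(8·157.0³·6) = 8.6212 N/mm
F = k·δ = 8.6212 × 41.7 = 359.5 N

360 N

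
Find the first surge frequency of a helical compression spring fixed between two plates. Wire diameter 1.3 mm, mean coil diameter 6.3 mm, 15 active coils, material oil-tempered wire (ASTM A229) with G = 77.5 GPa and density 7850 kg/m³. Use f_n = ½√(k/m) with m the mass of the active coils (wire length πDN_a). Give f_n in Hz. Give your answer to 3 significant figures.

k = Gd⁴/(8D³N_a) = (77.5×10³)(1.3⁴)/(8·6.3³·15) = 7.3769 N/mm = 7376.9 N/m
Wire length L = πDN_a = π·6.3·15 = 296.88 mm
m = ρ·(πd²/4)·L = 7850 × 1.3273×10⁻⁶ m² × 0.29688 m = 0.0030933 kg
f_n = ½√(k/m) = 0.5·√(7376.9/0.0030933) = 0.5·√(2.3848e+06) = 772.13 Hz

772 Hz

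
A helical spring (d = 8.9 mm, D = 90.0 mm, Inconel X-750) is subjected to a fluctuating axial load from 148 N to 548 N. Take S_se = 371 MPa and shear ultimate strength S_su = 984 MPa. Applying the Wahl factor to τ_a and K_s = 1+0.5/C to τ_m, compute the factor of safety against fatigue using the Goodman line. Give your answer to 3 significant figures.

C = D/d = 90.0/8.9 = 10.1124; K_W = (4C−1)/(4C−4)+0.615/C = 1.1431; K_s = 1+0.5/C = 1.0494
F_a = (F_max−F_min)/2 = 200 N; F_m = (F_max+F_min)/2 = 348 N
τ_a = K_W·8F_aD/(πd³) = 1.1431 × 65.019 = 74.325 MPa
τ_m = K_s·8F_mD/(πd³) = 1.0494 × 113.13 = 118.73 MPa
Goodman: 1/n_f = τ_a/S_se + τ_m/S_su = 74.325/371 + 118.73/984 = 0.20034 + 0.12066 = 0.321
n_f = 1/0.321 = 3.115

3.12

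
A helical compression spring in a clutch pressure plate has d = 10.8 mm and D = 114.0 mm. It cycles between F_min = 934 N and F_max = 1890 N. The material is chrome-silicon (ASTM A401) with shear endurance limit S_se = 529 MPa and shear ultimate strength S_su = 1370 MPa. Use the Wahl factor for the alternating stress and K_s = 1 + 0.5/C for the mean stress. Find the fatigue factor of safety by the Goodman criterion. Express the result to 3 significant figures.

2.06

C = D/d = 114.0/10.8 = 10.5556; K_W = (4C−1)/(4C−4)+0.615/C = 1.1368; K_s = 1+0.5/C = 1.0474
F_a = (F_max−F_min)/2 = 478 N; F_m = (F_max+F_min)/2 = 1412 N
τ_a = K_W·8F_aD/(πd³) = 1.1368 × 110.15 = 125.22 MPa
τ_m = K_s·8F_mD/(πd³) = 1.0474 × 325.39 = 340.81 MPa
Goodman: 1/n_f = τ_a/S_se + τ_m/S_su = 125.22/529 + 340.81/1370 = 0.23671 + 0.24876 = 0.48547
n_f = 1/0.48547 = 2.06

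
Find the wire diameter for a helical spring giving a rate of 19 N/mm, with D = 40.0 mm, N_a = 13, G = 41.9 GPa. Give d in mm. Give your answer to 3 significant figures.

7.41 mm

d = (8D³N_a·k / G)^(1/4) = (8·40.0³·13·19 / (41.9×10³))^0.25
  = (3018.2)^0.25 = 7.4120 mm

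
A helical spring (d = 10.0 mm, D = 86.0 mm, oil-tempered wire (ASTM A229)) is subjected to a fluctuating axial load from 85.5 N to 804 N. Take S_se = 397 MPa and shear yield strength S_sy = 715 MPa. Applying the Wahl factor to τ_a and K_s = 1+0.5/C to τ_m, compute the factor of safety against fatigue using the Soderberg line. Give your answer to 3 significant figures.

C = D/d = 86.0/10.0 = 8.6000; K_W = (4C−1)/(4C−4)+0.615/C = 1.1702; K_s = 1+0.5/C = 1.0581
F_a = (F_max−F_min)/2 = 359.25 N; F_m = (F_max+F_min)/2 = 444.75 N
τ_a = K_W·8F_aD/(πd³) = 1.1702 × 78.675 = 92.065 MPa
τ_m = K_s·8F_mD/(πd³) = 1.0581 × 97.399 = 103.06 MPa
Soderberg: 1/n_f = τ_a/S_se + τ_m/S_sy = 92.065/397 + 103.06/715 = 0.23190 + 0.14414 = 0.37604
n_f = 1/0.37604 = 2.659

2.66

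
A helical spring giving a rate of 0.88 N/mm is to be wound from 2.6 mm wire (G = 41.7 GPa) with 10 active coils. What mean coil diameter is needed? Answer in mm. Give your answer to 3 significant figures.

D = (Gd⁴/(8N_a·k))^(1/3) = (41.7×10³·2.6⁴/(8·10·0.88))^(1/3)
  = (27068)^(1/3) = 30.0252 mm

30.0 mm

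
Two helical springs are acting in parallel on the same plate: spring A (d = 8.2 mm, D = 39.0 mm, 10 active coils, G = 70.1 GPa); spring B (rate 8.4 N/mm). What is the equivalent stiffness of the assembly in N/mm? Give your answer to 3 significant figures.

75.2 N/mm

k_A = Gd⁴/(8D³N_a) = (70.1×10³)(8.2⁴)/(8·39.0³·10) = 66.787 N/mm
Parallel: k_eq = 66.787 + 8.4 = 75.187 N/mm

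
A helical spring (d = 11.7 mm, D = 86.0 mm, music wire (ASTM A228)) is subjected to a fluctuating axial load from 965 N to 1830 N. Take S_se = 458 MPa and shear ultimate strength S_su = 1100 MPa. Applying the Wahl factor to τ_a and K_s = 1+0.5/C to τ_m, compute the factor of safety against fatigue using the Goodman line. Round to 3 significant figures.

2.94

C = D/d = 86.0/11.7 = 7.3504; K_W = (4C−1)/(4C−4)+0.615/C = 1.2018; K_s = 1+0.5/C = 1.0680
F_a = (F_max−F_min)/2 = 432.5 N; F_m = (F_max+F_min)/2 = 1397.5 N
τ_a = K_W·8F_aD/(πd³) = 1.2018 × 59.138 = 71.07 MPa
τ_m = K_s·8F_mD/(πd³) = 1.0680 × 191.09 = 204.09 MPa
Goodman: 1/n_f = τ_a/S_se + τ_m/S_su = 71.07/458 + 204.09/1100 = 0.15518 + 0.18553 = 0.34071
n_f = 1/0.34071 = 2.935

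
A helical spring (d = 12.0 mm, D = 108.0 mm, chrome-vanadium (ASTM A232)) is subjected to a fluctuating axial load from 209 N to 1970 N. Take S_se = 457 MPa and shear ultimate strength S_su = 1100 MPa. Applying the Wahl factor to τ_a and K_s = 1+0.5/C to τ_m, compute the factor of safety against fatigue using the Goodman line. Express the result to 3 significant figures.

C = D/d = 108.0/12.0 = 9.0000; K_W = (4C−1)/(4C−4)+0.615/C = 1.1621; K_s = 1+0.5/C = 1.0556
F_a = (F_max−F_min)/2 = 880.5 N; F_m = (F_max+F_min)/2 = 1089.5 N
τ_a = K_W·8F_aD/(πd³) = 1.1621 × 140.14 = 162.85 MPa
τ_m = K_s·8F_mD/(πd³) = 1.0556 × 173.4 = 183.03 MPa
Goodman: 1/n_f = τ_a/S_se + τ_m/S_su = 162.85/457 + 183.03/1100 = 0.35634 + 0.16639 = 0.52274
n_f = 1/0.52274 = 1.913

1.91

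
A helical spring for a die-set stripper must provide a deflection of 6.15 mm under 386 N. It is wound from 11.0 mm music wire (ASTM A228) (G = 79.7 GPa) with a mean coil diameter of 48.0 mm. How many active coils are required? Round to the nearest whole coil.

Required rate k = F/δ = 386/6.15 = 62.764 N/mm
N_a = Gd⁴/(8D³k) = (79.7×10³ × 11.0⁴)/(8 × 48.0³ × 62.764)
    = 1.16689e+09 / 5.55298e+07 = 21.01 → 21 coils

21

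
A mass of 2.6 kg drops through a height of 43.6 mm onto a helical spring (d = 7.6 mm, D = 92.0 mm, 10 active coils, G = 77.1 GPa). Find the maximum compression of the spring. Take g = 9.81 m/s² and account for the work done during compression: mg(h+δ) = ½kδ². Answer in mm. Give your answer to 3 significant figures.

k = Gd⁴/(8D³N_a) = (77.1×10³)(7.6⁴)/(8·92.0³·10) = 4.1291 N/mm
W = mg = 2.6 × 9.81 = 25.506 N
½kδ² − Wδ − Wh = 0 → δ = (W + √(W² + 2kWh))/k
δ = (25.506 + √(650.56 + 9183.62))/4.1291 = (25.506 + 99.167)/4.1291 = 30.194 mm

30.2 mm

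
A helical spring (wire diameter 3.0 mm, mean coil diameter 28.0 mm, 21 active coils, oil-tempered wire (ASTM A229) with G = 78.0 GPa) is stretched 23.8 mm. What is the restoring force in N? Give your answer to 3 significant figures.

40.8 N

k = Gd⁴/(8D³N_a) = (78.0×10³)(3.0⁴)/(8·28.0³·21) = 1.7132 N/mm
F = k·δ = 1.7132 × 23.8 = 40.773 N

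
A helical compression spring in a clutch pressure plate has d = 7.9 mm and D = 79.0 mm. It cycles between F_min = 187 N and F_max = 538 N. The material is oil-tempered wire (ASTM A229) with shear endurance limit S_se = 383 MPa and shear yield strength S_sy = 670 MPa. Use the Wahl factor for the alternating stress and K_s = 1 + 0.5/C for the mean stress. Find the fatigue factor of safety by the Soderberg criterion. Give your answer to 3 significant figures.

C = D/d = 79.0/7.9 = 10.0000; K_W = (4C−1)/(4C−4)+0.615/C = 1.1448; K_s = 1+0.5/C = 1.0500
F_a = (F_max−F_min)/2 = 175.5 N; F_m = (F_max+F_min)/2 = 362.5 N
τ_a = K_W·8F_aD/(πd³) = 1.1448 × 71.608 = 81.98 MPa
τ_m = K_s·8F_mD/(πd³) = 1.0500 × 147.91 = 155.3 MPa
Soderberg: 1/n_f = τ_a/S_se + τ_m/S_sy = 81.98/383 + 155.3/670 = 0.21405 + 0.23180 = 0.44584
n_f = 1/0.44584 = 2.243

2.24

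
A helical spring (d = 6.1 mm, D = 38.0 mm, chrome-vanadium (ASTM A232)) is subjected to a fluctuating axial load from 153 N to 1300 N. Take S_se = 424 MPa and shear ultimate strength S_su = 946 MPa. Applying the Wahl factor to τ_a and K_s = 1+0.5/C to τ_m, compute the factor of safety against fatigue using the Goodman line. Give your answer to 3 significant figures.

C = D/d = 38.0/6.1 = 6.2295; K_W = (4C−1)/(4C−4)+0.615/C = 1.2421; K_s = 1+0.5/C = 1.0803
F_a = (F_max−F_min)/2 = 573.5 N; F_m = (F_max+F_min)/2 = 726.5 N
τ_a = K_W·8F_aD/(πd³) = 1.2421 × 244.49 = 303.7 MPa
τ_m = K_s·8F_mD/(πd³) = 1.0803 × 309.72 = 334.58 MPa
Goodman: 1/n_f = τ_a/S_se + τ_m/S_su = 303.7/424 + 334.58/946 = 0.71626 + 0.35368 = 1.0699
n_f = 1/1.0699 = 0.9346

0.935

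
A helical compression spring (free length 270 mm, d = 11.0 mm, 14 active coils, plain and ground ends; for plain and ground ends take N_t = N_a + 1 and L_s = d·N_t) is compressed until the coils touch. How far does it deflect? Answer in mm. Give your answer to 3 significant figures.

N_t = 15; L_s = 11.0·15 = 165 mm
δ_solid = L₀ − L_s = 270 − 165 = 105 mm

105 mm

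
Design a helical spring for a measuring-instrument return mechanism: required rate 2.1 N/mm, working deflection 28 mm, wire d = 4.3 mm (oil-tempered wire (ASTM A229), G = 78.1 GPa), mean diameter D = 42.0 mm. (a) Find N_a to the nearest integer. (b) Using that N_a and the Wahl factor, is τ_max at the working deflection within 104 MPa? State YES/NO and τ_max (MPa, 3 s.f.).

N_a = Gd⁴/(8D³k) = (78.1×10³)(4.3⁴)/(8·42.0³·2.1) = 21.45 → N_a = 21
Actual rate k = Gd⁴/(8D³·21) = 2.1452 N/mm
Working load F = kδ = 2.1452·28 = 60.066 N
C = 42.0/4.3 = 9.7674; K_W = (4C−1)/(4C−4)+0.615/C = 1.1485
τ_max = K_W·8FD/(πd³) = 1.1485·80.8 = 92.799 MPa
τ_max ≤ 104 MPa → acceptable

(a) 21 coils; (b) YES, τ_max = 92.8 MPa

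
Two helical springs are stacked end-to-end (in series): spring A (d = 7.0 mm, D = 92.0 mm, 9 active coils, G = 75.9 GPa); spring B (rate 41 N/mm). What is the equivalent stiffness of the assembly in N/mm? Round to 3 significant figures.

3.01 N/mm

k_A = Gd⁴/(8D³N_a) = (75.9×10³)(7.0⁴)/(8·92.0³·9) = 3.2504 N/mm
Series: 1/k_eq = 1/3.2504 + 1/41 = 0.33204; k_eq = 3.0117 N/mm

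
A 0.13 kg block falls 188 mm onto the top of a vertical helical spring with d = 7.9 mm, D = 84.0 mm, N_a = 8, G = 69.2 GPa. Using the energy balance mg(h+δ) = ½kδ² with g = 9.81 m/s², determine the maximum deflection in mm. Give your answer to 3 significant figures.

k = Gd⁴/(8D³N_a) = (69.2×10³)(7.9⁴)/(8·84.0³·8) = 7.1055 N/mm
W = mg = 0.13 × 9.81 = 1.2753 N
½kδ² − Wδ − Wh = 0 → δ = (W + √(W² + 2kWh))/k
δ = (1.2753 + √(1.6264 + 3407.19))/7.1055 = (1.2753 + 58.385)/7.1055 = 8.3963 mm

8.40 mm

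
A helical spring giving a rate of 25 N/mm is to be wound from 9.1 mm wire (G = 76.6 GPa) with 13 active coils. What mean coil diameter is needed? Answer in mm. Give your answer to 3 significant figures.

58.7 mm

D = (Gd⁴/(8N_a·k))^(1/3) = (76.6×10³·9.1⁴/(8·13·25))^(1/3)
  = (202032)^(1/3) = 58.6778 mm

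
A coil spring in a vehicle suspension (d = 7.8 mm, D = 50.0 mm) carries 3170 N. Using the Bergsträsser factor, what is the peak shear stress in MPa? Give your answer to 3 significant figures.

Spring index C = D/d = 50.0/7.8 = 6.4103
K_B = (4C+2)/(4C−3) = 27.641/22.641 = 1.2208
τ₀ = 8FD/(πd³) = 8·3170·50.0/(π·7.8³) = 1.268e+06/1490.8 = 850.52 MPa
τ_max = K·τ₀ = 1.2208 × 850.52 = 1038.3 MPa

1040 MPa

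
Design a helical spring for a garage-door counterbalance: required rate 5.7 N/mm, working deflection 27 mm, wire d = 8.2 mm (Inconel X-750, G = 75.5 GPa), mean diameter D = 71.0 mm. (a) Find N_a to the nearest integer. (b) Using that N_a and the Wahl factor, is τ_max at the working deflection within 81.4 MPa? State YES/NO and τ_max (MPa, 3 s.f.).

N_a = Gd⁴/(8D³k) = (75.5×10³)(8.2⁴)/(8·71.0³·5.7) = 20.92 → N_a = 21
Actual rate k = Gd⁴/(8D³·21) = 5.677 N/mm
Working load F = kδ = 5.677·27 = 153.28 N
C = 71.0/8.2 = 8.6585; K_W = (4C−1)/(4C−4)+0.615/C = 1.1690
τ_max = K_W·8FD/(πd³) = 1.1690·50.262 = 58.754 MPa
τ_max ≤ 81.4 MPa → acceptable

(a) 21 coils; (b) YES, τ_max = 58.8 MPa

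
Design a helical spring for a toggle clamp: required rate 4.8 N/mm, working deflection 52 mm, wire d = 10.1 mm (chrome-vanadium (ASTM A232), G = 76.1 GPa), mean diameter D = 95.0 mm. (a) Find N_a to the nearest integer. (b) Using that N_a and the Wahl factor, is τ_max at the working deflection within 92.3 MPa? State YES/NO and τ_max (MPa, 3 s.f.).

N_a = Gd⁴/(8D³k) = (76.1×10³)(10.1⁴)/(8·95.0³·4.8) = 24.05 → N_a = 24
Actual rate k = Gd⁴/(8D³·24) = 4.8106 N/mm
Working load F = kδ = 4.8106·52 = 250.15 N
C = 95.0/10.1 = 9.4059; K_W = (4C−1)/(4C−4)+0.615/C = 1.1546
τ_max = K_W·8FD/(πd³) = 1.1546·58.736 = 67.816 MPa
τ_max ≤ 92.3 MPa → acceptable

(a) 24 coils; (b) YES, τ_max = 67.8 MPa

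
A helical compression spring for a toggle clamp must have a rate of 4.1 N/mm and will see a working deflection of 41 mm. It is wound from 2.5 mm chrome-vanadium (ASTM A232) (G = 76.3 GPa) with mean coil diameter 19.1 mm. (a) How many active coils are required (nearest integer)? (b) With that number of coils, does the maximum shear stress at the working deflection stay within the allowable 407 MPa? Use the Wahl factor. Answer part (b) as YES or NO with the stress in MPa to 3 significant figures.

(a) 13 coils; (b) NO, τ_max = 626 MPa

N_a = Gd⁴/(8D³k) = (76.3×10³)(2.5⁴)/(8·19.1³·4.1) = 13.04 → N_a = 13
Actual rate k = Gd⁴/(8D³·13) = 4.1129 N/mm
Working load F = kδ = 4.1129·41 = 168.63 N
C = 19.1/2.5 = 7.6400; K_W = (4C−1)/(4C−4)+0.615/C = 1.1934
τ_max = K_W·8FD/(πd³) = 1.1934·524.91 = 626.46 MPa
τ_max > 407 MPa → exceeds allowable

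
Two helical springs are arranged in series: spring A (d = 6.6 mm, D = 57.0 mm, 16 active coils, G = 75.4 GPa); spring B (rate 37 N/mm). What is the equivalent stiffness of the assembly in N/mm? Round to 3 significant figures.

k_A = Gd⁴/(8D³N_a) = (75.4×10³)(6.6⁴)/(8·57.0³·16) = 6.0355 N/mm
Series: 1/k_eq = 1/6.0355 + 1/37 = 0.19271; k_eq = 5.189 N/mm

5.19 N/mm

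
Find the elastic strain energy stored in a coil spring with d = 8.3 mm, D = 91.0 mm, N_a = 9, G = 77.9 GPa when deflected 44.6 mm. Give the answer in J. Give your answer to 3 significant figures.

k = Gd⁴/(8D³N_a) = (77.9×10³)(8.3⁴)/(8·91.0³·9) = 6.8139 N/mm
U = ½kδ² = 0.5 × 6.8139 × 44.6² = 6776.9 N·mm = 6.7769 J

6.78 J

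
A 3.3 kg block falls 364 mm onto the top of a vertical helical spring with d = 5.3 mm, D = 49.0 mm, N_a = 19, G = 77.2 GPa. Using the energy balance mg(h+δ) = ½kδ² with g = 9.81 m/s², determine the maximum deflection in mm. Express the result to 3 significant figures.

k = Gd⁴/(8D³N_a) = (77.2×10³)(5.3⁴)/(8·49.0³·19) = 3.4063 N/mm
W = mg = 3.3 × 9.81 = 32.373 N
½kδ² − Wδ − Wh = 0 → δ = (W + √(W² + 2kWh))/k
δ = (32.373 + √(1048 + 80279.2))/3.4063 = (32.373 + 285.18)/3.4063 = 93.224 mm

93.2 mm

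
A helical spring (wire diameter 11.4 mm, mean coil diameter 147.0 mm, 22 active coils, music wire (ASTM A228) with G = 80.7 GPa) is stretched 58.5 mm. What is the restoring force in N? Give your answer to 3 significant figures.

k = Gd⁴/(8D³N_a) = (80.7×10³)(11.4⁴)/(8·147.0³·22) = 2.438 N/mm
F = k·δ = 2.438 × 58.5 = 142.62 N

143 N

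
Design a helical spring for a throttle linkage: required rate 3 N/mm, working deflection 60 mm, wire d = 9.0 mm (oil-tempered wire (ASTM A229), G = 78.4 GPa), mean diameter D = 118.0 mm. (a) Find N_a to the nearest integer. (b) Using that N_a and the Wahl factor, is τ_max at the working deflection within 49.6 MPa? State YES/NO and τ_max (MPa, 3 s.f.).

(a) 13 coils; (b) NO, τ_max = 82.6 MPa

N_a = Gd⁴/(8D³k) = (78.4×10³)(9.0⁴)/(8·118.0³·3) = 13.04 → N_a = 13
Actual rate k = Gd⁴/(8D³·13) = 3.0103 N/mm
Working load F = kδ = 3.0103·60 = 180.62 N
C = 118.0/9.0 = 13.1111; K_W = (4C−1)/(4C−4)+0.615/C = 1.1088
τ_max = K_W·8FD/(πd³) = 1.1088·74.448 = 82.55 MPa
τ_max > 49.6 MPa → exceeds allowable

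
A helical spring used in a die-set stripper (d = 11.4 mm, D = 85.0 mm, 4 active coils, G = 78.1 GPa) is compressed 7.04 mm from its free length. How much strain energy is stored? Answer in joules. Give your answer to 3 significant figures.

1.66 J

k = Gd⁴/(8D³N_a) = (78.1×10³)(11.4⁴)/(8·85.0³·4) = 67.122 N/mm
U = ½kδ² = 0.5 × 67.122 × 7.04² = 1663.3 N·mm = 1.6633 J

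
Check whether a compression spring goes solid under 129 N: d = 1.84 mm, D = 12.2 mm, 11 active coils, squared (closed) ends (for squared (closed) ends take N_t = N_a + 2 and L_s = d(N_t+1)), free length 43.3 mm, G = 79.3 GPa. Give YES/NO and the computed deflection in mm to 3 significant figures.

YES, δ = 22.7 mm

k = Gd⁴/(8D³N_a) = (79.3×10³)(1.84⁴)/(8·12.2³·11) = 5.6883 N/mm
N_t = 13; L_s = 1.84·14 = 25.76 mm; δ_solid = L₀ − L_s = 43.3 − 25.76 = 17.54 mm
δ = F/k = 129/5.6883 = 22.678 mm
δ ≥ δ_solid → spring goes solid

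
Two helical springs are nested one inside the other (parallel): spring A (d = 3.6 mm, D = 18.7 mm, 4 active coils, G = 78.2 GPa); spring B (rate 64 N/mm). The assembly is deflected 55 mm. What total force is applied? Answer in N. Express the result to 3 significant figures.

k_A = Gd⁴/(8D³N_a) = (78.2×10³)(3.6⁴)/(8·18.7³·4) = 62.769 N/mm
Parallel: k_eq = 62.769 + 64 = 126.77 N/mm
F = k_eq·δ = 126.77·55 = 6972.3 N

6970 N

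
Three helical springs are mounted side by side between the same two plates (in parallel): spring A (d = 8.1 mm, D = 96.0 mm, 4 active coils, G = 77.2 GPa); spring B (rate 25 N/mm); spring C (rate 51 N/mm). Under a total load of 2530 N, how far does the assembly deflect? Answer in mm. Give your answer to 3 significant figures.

k_A = Gd⁴/(8D³N_a) = (77.2×10³)(8.1⁴)/(8·96.0³·4) = 11.738 N/mm
Parallel: k_eq = 11.738 + 25 + 51 = 87.738 N/mm
δ = F/k_eq = 2530/87.738 = 28.836 mm

28.8 mm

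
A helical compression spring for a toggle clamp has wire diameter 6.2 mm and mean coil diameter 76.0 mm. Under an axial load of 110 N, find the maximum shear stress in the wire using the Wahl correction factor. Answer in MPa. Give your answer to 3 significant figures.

Spring index C = D/d = 76.0/6.2 = 12.2581
K_W = (4C−1)/(4C−4) + 0.615/C = 48.032/45.032 + 0.0502 = 1.1168
τ₀ = 8FD/(πd³) = 8·110·76.0/(π·6.2³) = 66880/748.73 = 89.325 MPa
τ_max = K·τ₀ = 1.1168 × 89.325 = 99.757 MPa

99.8 MPa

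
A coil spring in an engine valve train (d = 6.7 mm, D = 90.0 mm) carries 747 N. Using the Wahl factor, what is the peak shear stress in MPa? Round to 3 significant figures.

Spring index C = D/d = 90.0/6.7 = 13.4328
K_W = (4C−1)/(4C−4) + 0.615/C = 52.731/49.731 + 0.0458 = 1.1061
τ₀ = 8FD/(πd³) = 8·747·90.0/(π·6.7³) = 537840/944.87 = 569.22 MPa
τ_max = K·τ₀ = 1.1061 × 569.22 = 629.62 MPa

630 MPa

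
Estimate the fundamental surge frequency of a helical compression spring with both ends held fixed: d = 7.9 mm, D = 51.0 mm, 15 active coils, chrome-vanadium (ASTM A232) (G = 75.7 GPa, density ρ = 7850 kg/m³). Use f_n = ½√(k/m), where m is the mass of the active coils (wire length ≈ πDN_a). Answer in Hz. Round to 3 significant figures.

k = Gd⁴/(8D³N_a) = (75.7×10³)(7.9⁴)/(8·51.0³·15) = 18.523 N/mm = 18523 N/m
Wire length L = πDN_a = π·51.0·15 = 2403.3 mm
m = ρ·(πd²/4)·L = 7850 × 49.017×10⁻⁶ m² × 2.4033 m = 0.92475 kg
f_n = ½√(k/m) = 0.5·√(18523/0.92475) = 0.5·√(20030) = 70.764 Hz

70.8 Hz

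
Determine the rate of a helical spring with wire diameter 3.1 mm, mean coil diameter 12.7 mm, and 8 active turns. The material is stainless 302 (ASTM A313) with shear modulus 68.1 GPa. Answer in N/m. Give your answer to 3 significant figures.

k = Gd⁴/(8D³N_a) = (68.1×10³ × 3.1⁴) / (8 × 12.7³ × 8)
  = 6.28918e+06 / 131097 = 47.974 N/mm = 47974 N/m

48000 N/m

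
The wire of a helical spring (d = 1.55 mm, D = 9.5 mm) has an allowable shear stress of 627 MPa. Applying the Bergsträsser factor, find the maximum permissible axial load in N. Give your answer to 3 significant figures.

78.3 N

C = D/d = 9.5/1.55 = 6.1290
K_B = (4C+2)/(4C−3) = 26.516/21.516 = 1.2324
τ_max = K·8FD/(πd³) → F_max = τ_allow·πd³/(8DK)
F_max = 627·π·1.55³/(8·9.5·1.2324) = 7335.2/93.661 = 78.316 N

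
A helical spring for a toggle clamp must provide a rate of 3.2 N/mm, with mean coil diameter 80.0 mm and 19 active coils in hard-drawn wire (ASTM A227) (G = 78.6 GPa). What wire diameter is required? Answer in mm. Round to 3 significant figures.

7.50 mm

d = (8D³N_a·k / G)^(1/4) = (8·80.0³·19·3.2 / (78.6×10³))^0.25
  = (3168.4)^0.25 = 7.5026 mm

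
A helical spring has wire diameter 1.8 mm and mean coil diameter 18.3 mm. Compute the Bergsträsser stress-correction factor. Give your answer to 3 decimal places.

C = D/d = 18.3/1.8 = 10.1667
K_B = (4C+2)/(4C−3) = 42.667/37.667 = 1.1327

1.133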